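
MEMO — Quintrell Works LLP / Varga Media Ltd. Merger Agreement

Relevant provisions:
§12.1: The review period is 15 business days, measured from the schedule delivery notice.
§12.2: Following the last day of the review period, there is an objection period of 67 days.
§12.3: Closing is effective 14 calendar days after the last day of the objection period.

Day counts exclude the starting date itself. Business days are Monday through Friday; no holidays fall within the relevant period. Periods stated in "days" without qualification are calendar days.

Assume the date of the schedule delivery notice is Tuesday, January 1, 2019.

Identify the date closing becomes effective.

April 13, 2019

From Tuesday, January 1, 2019, 15 business days (Jan 2, Jan 3, Jan 4, Jan 7, …, Jan 18, Jan 21, Jan 22, skipping weekends) brings us to Tuesday, January 22, 2019, which is the last day of the review period.
The last day of the objection period: January 22, 2019 + 67 days = March 30, 2019.
The date closing becomes effective: March 30, 2019 + 14 days = April 13, 2019.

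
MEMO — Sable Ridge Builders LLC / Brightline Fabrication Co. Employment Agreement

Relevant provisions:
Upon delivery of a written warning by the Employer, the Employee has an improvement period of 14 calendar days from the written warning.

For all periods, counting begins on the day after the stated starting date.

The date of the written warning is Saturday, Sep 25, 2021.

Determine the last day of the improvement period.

Oct 9, 2021

The last day of the improvement period: Sep 25, 2021 + 14 days = Oct 9, 2021.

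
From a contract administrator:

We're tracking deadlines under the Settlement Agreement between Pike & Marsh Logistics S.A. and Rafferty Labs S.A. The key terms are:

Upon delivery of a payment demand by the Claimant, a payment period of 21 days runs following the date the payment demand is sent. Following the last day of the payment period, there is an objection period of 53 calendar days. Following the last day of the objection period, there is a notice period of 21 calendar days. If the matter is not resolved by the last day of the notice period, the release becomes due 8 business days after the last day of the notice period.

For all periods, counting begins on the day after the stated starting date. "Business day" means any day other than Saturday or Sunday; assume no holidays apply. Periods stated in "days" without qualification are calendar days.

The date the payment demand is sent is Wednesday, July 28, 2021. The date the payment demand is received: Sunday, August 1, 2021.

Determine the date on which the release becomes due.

November 10, 2021

The last day of the payment period: 21 calendar days after July 28, 2021 is August 18, 2021.
Adding 53 calendar days to August 18, 2021 gives October 10, 2021, which is the last day of the objection period.
The last day of the notice period: 21 calendar days after October 10, 2021 is October 31, 2021.
From Sunday, October 31, 2021, 8 business days (Nov 1, Nov 2, Nov 3, Nov 4, Nov 5, Nov 8, Nov 9, Nov 10, skipping weekends) brings us to Wednesday, November 10, 2021, which is the date on which the release becomes due.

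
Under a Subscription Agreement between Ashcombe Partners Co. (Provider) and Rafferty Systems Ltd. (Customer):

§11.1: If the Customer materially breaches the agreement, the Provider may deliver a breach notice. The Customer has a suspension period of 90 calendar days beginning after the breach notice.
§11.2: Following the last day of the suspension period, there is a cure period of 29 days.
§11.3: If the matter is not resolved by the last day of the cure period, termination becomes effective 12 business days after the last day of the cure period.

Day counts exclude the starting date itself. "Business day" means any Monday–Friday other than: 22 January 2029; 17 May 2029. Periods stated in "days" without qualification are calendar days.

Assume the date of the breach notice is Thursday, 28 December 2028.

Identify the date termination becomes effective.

14 May 2029

The last day of the suspension period: 90 calendar days after 28 December 2028 is 28 March 2029.
The last day of the cure period: 29 calendar days after 28 March 2029 is 26 April 2029.
The date termination becomes effective: 12 business days after Thursday, 26 April 2029, skipping weekends — Apr 27, Apr 30, May 1, May 2, …, May 10, May 11, May 14 — lands on Monday, 14 May 2029.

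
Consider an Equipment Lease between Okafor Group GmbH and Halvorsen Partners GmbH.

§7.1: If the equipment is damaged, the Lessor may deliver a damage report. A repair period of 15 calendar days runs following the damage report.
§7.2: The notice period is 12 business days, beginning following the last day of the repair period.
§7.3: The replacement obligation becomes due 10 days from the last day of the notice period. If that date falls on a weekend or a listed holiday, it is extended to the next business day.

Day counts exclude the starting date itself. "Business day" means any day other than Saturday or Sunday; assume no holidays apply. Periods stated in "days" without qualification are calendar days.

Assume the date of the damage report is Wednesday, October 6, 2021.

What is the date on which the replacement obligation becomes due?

The last day of the repair period: 15 calendar days after October 6, 2021 is October 21, 2021.
The last day of the notice period: counting 12 business days from Thursday, October 21, 2021 (Oct 22, Oct 25, Oct 26, Oct 27, …, Nov 4, Nov 5, Nov 8, skipping weekends) reaches Monday, November 8, 2021.
Adding 10 calendar days to November 8, 2021 gives November 18, 2021, which is the date on which the replacement obligation becomes due. November 18, 2021 is a Thursday, so no roll-forward applies.

November 18, 2021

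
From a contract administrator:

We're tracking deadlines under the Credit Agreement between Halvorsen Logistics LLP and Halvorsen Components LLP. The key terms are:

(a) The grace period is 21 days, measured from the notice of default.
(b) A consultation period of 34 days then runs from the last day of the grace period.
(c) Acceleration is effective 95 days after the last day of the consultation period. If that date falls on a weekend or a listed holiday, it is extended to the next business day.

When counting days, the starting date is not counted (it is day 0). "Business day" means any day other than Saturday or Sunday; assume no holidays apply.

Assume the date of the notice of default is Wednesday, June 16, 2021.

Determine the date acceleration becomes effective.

November 15, 2021

Adding 21 calendar days to June 16, 2021 gives July 7, 2021, which is the last day of the grace period.
Adding 34 calendar days to July 7, 2021 gives August 10, 2021, which is the last day of the consultation period.
The date acceleration becomes effective: 95 calendar days after August 10, 2021 is November 13, 2021. That falls on a Saturday, so it rolls to the next business day, Monday, November 15, 2021.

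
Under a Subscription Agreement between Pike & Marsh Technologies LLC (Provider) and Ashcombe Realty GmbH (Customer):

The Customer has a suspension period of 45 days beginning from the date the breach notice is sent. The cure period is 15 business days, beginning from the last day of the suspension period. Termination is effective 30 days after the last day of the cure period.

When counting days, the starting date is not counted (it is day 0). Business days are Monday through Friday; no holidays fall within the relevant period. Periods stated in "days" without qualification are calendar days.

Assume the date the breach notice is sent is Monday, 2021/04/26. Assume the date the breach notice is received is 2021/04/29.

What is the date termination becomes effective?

The last day of the suspension period: 45 calendar days after 2021/04/26 is 2021/06/10.
The last day of the cure period: counting 15 business days from Thursday, 2021/06/10 (Jun 11, Jun 14, Jun 15, Jun 16, …, Jun 29, Jun 30, Jul 1, skipping weekends) reaches Thursday, 2021/07/01.
The date termination becomes effective: 2021/07/01 + 30 days = 2021/07/31.

2021/07/31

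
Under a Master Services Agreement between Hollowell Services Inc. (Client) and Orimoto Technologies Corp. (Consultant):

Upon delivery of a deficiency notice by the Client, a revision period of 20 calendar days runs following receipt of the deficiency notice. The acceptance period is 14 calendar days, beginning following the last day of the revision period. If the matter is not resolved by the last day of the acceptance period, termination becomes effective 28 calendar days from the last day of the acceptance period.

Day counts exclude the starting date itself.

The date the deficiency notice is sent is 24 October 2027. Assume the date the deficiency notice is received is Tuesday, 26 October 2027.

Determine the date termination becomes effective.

27 December 2027

The last day of the revision period: 20 calendar days after 26 October 2027 is 15 November 2027.
The last day of the acceptance period: 14 calendar days after 15 November 2027 is 29 November 2027.
The date termination becomes effective: 28 calendar days after 29 November 2027 is 27 December 2027.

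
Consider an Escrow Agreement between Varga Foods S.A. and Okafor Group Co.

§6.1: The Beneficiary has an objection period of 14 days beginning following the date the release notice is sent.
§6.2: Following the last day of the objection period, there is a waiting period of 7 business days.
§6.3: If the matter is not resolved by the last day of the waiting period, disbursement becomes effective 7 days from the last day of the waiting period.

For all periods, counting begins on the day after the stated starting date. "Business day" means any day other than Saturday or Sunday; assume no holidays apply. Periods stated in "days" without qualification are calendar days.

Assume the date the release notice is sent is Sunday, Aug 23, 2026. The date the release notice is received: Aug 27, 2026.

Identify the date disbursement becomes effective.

Sep 22, 2026

The last day of the objection period: 14 calendar days after Aug 23, 2026 is Sep 6, 2026.
The last day of the waiting period: counting 7 business days from Sunday, Sep 6, 2026 (Sep 7, Sep 8, Sep 9, Sep 10, Sep 11, Sep 14, Sep 15, skipping weekends) reaches Tuesday, Sep 15, 2026.
The date disbursement becomes effective: 7 calendar days after Sep 15, 2026 is Sep 22, 2026.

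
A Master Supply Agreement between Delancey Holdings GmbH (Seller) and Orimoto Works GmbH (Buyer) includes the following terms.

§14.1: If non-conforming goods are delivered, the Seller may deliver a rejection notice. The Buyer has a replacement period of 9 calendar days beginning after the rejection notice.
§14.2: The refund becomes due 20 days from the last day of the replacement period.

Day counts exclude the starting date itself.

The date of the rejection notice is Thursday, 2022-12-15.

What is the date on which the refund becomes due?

2023-01-13

The last day of the replacement period: 2022-12-15 + 9 days = 2022-12-24.
Adding 20 calendar days to 2022-12-24 gives 2023-01-13, which is the date on which the refund becomes due.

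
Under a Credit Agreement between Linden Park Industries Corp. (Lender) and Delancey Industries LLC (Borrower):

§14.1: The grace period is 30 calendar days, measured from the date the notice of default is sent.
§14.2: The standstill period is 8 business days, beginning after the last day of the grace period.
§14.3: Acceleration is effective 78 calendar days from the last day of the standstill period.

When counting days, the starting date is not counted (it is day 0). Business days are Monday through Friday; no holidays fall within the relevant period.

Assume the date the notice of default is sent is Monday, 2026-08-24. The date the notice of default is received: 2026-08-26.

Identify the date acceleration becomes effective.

The last day of the grace period: 2026-08-24 + 30 days = 2026-09-23.
The last day of the standstill period: counting 8 business days from Wednesday, 2026-09-23 (Sep 24, Sep 25, Sep 28, Sep 29, Sep 30, Oct 1, Oct 2, Oct 5, skipping weekends) reaches Monday, 2026-10-05.
Adding 78 calendar days to 2026-10-05 gives 2026-12-22, which is the date acceleration becomes effective.

2026-12-22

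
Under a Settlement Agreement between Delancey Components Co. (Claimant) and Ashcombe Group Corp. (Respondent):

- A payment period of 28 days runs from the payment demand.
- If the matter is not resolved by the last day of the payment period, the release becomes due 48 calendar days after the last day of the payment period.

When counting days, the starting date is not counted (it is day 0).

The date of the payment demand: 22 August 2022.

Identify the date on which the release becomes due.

The last day of the payment period: 22 August 2022 + 28 days = 19 September 2022.
Adding 48 calendar days to 19 September 2022 gives 6 November 2022, which is the date on which the release becomes due.

6 November 2022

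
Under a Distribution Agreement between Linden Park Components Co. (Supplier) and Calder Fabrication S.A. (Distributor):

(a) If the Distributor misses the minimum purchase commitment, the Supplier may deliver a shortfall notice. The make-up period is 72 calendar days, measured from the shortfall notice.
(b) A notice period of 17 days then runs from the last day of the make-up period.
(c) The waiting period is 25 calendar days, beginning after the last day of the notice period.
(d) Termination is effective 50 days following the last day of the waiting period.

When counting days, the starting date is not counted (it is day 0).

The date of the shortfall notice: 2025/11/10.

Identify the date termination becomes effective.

2026/04/23

Adding 72 calendar days to 2025/11/10 gives 2026/01/21, which is the last day of the make-up period.
Adding 17 calendar days to 2026/01/21 gives 2026/02/07, which is the last day of the notice period.
Adding 25 calendar days to 2026/02/07 gives 2026/03/04, which is the last day of the waiting period.
Adding 50 calendar days to 2026/03/04 gives 2026/04/23, which is the date termination becomes effective.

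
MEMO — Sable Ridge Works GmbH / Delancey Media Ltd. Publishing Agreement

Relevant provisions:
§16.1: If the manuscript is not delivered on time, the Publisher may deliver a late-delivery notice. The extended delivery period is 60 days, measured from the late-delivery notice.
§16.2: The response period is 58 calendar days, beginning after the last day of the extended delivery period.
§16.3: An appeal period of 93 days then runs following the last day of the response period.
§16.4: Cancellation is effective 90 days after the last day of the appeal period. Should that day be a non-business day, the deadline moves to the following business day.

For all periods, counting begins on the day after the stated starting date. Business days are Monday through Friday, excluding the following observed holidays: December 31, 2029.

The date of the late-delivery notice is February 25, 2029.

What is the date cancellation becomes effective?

Adding 60 calendar days to February 25, 2029 gives April 26, 2029, which is the last day of the extended delivery period.
The last day of the response period: 58 calendar days after April 26, 2029 is June 23, 2029.
The last day of the appeal period: 93 calendar days after June 23, 2029 is September 24, 2029.
The date cancellation becomes effective: September 24, 2029 + 90 days = December 23, 2029. That falls on a Sunday, so it rolls to the next business day, Monday, December 24, 2029.

December 24, 2029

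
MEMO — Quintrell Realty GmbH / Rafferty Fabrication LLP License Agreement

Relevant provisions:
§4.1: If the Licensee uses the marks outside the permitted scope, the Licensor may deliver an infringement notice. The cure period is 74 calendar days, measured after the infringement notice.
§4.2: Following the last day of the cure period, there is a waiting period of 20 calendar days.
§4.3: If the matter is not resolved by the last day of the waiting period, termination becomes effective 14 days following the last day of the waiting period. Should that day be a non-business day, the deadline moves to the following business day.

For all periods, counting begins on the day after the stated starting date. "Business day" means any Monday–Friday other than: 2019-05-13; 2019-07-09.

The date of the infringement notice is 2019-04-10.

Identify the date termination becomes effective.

Adding 74 calendar days to 2019-04-10 gives 2019-06-23, which is the last day of the cure period.
The last day of the waiting period: 2019-06-23 + 20 days = 2019-07-13.
The date termination becomes effective: 2019-07-13 + 14 days = 2019-07-27. That falls on a Saturday, so it rolls to the next business day, Monday, 2019-07-29.

2019-07-29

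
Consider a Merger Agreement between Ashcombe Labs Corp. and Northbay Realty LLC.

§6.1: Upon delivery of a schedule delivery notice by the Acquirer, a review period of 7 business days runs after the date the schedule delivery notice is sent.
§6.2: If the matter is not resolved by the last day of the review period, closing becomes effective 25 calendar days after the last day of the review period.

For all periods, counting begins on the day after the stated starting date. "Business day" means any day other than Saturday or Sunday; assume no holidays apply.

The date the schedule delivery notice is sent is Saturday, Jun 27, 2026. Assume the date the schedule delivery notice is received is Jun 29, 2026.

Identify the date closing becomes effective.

The last day of the review period: counting 7 business days from Saturday, Jun 27, 2026 (Jun 29, Jun 30, Jul 1, Jul 2, Jul 3, Jul 6, Jul 7, skipping weekends) reaches Tuesday, Jul 7, 2026.
The date closing becomes effective: Jul 7, 2026 + 25 days = Aug 1, 2026.

Aug 1, 2026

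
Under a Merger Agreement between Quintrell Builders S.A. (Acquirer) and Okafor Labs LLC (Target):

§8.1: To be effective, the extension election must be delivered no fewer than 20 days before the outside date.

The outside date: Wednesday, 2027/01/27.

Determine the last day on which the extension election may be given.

2027/01/27 minus 20 days is 2027/01/07.

2027/01/07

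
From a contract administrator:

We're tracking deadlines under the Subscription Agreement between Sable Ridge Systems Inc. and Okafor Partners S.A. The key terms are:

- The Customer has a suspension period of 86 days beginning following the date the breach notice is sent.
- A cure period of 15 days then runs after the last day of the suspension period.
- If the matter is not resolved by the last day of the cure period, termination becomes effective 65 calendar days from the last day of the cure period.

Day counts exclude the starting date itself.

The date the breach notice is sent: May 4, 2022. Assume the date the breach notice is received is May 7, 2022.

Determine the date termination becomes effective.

October 17, 2022

The last day of the suspension period: May 4, 2022 + 86 days = July 29, 2022.
Adding 15 calendar days to July 29, 2022 gives August 13, 2022, which is the last day of the cure period.
The date termination becomes effective: August 13, 2022 + 65 days = October 17, 2022.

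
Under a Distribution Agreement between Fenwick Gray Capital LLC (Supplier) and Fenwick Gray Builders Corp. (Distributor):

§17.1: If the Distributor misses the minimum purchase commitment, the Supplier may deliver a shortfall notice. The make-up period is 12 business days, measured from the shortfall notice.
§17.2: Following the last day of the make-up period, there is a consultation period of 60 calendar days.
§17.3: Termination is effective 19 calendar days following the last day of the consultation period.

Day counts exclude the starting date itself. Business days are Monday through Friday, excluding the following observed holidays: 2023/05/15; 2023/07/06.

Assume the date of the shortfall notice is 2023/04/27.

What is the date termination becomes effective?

The last day of the make-up period: 12 business days after Thursday, 2023/04/27, skipping weekends and the listed holiday on May 15 — Apr 28, May 1, May 2, May 3, …, May 11, May 12, May 16 — lands on Tuesday, 2023/05/16.
The last day of the consultation period: 60 calendar days after 2023/05/16 is 2023/07/15.
Adding 19 calendar days to 2023/07/15 gives 2023/08/03, which is the date termination becomes effective.

2023/08/03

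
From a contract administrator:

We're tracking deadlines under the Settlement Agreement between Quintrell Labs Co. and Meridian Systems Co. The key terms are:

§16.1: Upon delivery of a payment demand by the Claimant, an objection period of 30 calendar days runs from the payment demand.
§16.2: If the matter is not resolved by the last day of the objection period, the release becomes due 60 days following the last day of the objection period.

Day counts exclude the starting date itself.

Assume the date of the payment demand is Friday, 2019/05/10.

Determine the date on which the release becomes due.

Adding 30 calendar days to 2019/05/10 gives 2019/06/09, which is the last day of the objection period.
Adding 60 calendar days to 2019/06/09 gives 2019/08/08, which is the date on which the release becomes due.

2019/08/08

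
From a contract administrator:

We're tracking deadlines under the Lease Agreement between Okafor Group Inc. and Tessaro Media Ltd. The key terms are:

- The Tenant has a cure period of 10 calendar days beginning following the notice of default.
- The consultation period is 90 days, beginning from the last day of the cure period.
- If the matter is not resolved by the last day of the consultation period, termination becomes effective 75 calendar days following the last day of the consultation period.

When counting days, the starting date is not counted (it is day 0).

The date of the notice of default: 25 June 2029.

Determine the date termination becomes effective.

Adding 10 calendar days to 25 June 2029 gives 5 July 2029, which is the last day of the cure period.
Adding 90 calendar days to 5 July 2029 gives 3 October 2029, which is the last day of the consultation period.
Adding 75 calendar days to 3 October 2029 gives 17 December 2029, which is the date termination becomes effective.

17 December 2029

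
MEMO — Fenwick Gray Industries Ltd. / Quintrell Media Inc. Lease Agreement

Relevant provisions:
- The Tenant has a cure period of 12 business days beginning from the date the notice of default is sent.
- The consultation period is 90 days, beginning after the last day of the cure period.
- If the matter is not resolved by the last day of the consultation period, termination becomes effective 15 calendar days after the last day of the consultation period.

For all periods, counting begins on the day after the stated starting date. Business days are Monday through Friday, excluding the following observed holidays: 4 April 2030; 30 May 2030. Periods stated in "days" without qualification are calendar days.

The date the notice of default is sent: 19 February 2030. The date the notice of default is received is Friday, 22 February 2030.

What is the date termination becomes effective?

20 June 2030

The last day of the cure period: counting 12 business days from Tuesday, 19 February 2030 (Feb 20, Feb 21, Feb 22, Feb 25, …, Mar 5, Mar 6, Mar 7, skipping weekends) reaches Thursday, 7 March 2030.
The last day of the consultation period: 7 March 2030 + 90 days = 5 June 2030.
The date termination becomes effective: 15 calendar days after 5 June 2030 is 20 June 2030.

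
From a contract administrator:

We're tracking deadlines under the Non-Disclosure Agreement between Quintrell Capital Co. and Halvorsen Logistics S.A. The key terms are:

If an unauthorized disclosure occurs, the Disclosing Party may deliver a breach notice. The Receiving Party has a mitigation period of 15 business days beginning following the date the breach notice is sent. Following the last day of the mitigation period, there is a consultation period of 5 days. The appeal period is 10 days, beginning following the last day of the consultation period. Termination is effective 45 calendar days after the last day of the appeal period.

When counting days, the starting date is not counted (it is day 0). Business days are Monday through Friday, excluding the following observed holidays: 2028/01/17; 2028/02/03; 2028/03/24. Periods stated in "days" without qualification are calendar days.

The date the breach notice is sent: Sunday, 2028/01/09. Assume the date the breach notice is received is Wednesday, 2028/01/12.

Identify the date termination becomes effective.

The last day of the mitigation period: 15 business days after Sunday, 2028/01/09, skipping weekends and the listed holiday on Jan 17 — Jan 10, Jan 11, Jan 12, Jan 13, …, Jan 27, Jan 28, Jan 31 — lands on Monday, 2028/01/31.
The last day of the consultation period: 2028/01/31 + 5 days = 2028/02/05.
The last day of the appeal period: 10 calendar days after 2028/02/05 is 2028/02/15.
The date termination becomes effective: 2028/02/15 + 45 days = 2028/03/31.

2028/03/31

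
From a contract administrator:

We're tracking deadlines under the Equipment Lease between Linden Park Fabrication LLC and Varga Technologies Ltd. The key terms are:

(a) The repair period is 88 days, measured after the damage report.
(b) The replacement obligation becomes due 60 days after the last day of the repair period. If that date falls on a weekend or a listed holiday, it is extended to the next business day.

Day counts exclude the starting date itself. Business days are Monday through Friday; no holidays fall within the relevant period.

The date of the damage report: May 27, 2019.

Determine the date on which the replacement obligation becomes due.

The last day of the repair period: 88 calendar days after May 27, 2019 is August 23, 2019.
The date on which the replacement obligation becomes due: August 23, 2019 + 60 days = October 22, 2019. October 22, 2019 is a Tuesday, so no roll-forward applies.

October 22, 2019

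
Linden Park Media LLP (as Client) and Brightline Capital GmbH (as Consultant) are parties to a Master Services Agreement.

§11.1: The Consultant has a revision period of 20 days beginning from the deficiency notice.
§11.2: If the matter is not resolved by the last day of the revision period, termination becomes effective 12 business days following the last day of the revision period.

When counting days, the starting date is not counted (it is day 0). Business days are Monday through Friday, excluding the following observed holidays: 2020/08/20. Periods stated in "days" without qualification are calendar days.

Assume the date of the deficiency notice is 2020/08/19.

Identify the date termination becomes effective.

The last day of the revision period: 2020/08/19 + 20 days = 2020/09/08.
From Tuesday, 2020/09/08, 12 business days (Sep 9, Sep 10, Sep 11, Sep 14, …, Sep 22, Sep 23, Sep 24, skipping weekends) brings us to Thursday, 2020/09/24, which is the date termination becomes effective.

2020/09/24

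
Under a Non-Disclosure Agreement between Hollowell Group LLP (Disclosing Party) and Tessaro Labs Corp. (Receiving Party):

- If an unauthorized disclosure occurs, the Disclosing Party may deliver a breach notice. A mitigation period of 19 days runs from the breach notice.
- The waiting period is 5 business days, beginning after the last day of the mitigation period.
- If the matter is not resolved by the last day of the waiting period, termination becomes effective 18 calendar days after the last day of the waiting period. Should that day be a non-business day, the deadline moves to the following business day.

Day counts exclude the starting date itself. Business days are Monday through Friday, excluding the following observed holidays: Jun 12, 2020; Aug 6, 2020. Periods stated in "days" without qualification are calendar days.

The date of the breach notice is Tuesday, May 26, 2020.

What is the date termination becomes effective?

Jul 7, 2020

Adding 19 calendar days to May 26, 2020 gives Jun 14, 2020, which is the last day of the mitigation period.
From Sunday, Jun 14, 2020, 5 business days (Jun 15, Jun 16, Jun 17, Jun 18, Jun 19, skipping weekends) brings us to Friday, Jun 19, 2020, which is the last day of the waiting period.
The date termination becomes effective: Jun 19, 2020 + 18 days = Jul 7, 2020. Jul 7, 2020 is a Tuesday and is not a listed holiday, so no roll-forward applies.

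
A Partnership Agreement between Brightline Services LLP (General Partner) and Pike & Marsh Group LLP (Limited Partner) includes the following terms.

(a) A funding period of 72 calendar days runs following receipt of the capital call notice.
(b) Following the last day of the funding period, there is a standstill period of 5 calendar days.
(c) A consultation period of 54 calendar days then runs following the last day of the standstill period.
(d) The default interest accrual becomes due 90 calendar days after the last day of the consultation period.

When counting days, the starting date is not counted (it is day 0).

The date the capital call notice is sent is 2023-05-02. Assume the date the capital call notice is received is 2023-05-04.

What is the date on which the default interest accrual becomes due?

Adding 72 calendar days to 2023-05-04 gives 2023-07-15, which is the last day of the funding period.
The last day of the standstill period: 5 calendar days after 2023-07-15 is 2023-07-20.
The last day of the consultation period: 54 calendar days after 2023-07-20 is 2023-09-12.
Adding 90 calendar days to 2023-09-12 gives 2023-12-11, which is the date on which the default interest accrual becomes due.

2023-12-11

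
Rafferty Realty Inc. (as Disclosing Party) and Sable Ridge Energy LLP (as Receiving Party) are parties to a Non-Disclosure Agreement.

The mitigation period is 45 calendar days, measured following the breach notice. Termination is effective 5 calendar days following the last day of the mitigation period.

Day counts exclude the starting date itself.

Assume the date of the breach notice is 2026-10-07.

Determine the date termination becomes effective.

2026-11-26

Adding 45 calendar days to 2026-10-07 gives 2026-11-21, which is the last day of the mitigation period.
The date termination becomes effective: 5 calendar days after 2026-11-21 is 2026-11-26.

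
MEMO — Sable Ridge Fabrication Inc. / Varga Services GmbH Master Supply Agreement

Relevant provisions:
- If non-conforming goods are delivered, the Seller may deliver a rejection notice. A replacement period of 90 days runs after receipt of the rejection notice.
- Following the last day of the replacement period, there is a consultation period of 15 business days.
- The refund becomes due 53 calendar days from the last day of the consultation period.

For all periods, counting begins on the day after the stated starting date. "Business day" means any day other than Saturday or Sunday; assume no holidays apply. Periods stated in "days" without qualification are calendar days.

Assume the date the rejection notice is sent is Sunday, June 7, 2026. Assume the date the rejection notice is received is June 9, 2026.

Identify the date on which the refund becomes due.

November 20, 2026

The last day of the replacement period: 90 calendar days after June 9, 2026 is September 7, 2026.
The last day of the consultation period: counting 15 business days from Monday, September 7, 2026 (Sep 8, Sep 9, Sep 10, Sep 11, …, Sep 24, Sep 25, Sep 28, skipping weekends) reaches Monday, September 28, 2026.
Adding 53 calendar days to September 28, 2026 gives November 20, 2026, which is the date on which the refund becomes due.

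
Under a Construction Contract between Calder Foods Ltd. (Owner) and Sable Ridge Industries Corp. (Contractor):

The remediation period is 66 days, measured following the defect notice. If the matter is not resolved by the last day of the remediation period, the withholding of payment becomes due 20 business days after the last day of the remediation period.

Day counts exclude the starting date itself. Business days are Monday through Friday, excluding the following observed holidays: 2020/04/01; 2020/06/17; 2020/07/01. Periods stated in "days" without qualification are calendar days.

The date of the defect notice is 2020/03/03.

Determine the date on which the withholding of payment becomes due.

The last day of the remediation period: 66 calendar days after 2020/03/03 is 2020/05/08.
The date on which the withholding of payment becomes due: counting 20 business days from Friday, 2020/05/08 (May 11, May 12, May 13, May 14, …, Jun 3, Jun 4, Jun 5, skipping weekends) reaches Friday, 2020/06/05.

2020/06/05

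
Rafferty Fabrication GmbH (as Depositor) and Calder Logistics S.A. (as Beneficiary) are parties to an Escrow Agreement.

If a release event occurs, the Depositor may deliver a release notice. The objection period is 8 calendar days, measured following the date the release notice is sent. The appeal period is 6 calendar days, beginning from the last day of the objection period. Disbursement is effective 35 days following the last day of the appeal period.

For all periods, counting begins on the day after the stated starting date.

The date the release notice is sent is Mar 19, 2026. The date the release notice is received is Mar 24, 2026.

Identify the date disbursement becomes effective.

May 7, 2026

Adding 8 calendar days to Mar 19, 2026 gives Mar 27, 2026, which is the last day of the objection period.
Adding 6 calendar days to Mar 27, 2026 gives Apr 2, 2026, which is the last day of the appeal period.
Adding 35 calendar days to Apr 2, 2026 gives May 7, 2026, which is the date disbursement becomes effective.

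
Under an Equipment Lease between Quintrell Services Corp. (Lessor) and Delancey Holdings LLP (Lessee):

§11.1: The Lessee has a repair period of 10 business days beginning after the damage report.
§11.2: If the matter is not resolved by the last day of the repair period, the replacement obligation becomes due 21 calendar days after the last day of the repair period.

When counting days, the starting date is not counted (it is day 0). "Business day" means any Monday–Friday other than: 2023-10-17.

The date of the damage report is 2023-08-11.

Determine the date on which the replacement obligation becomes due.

2023-09-15

The last day of the repair period: 10 business days after Friday, 2023-08-11, skipping weekends — Aug 14, Aug 15, Aug 16, Aug 17, Aug 18, Aug 21, Aug 22, Aug 23, Aug 24, Aug 25 — lands on Friday, 2023-08-25.
The date on which the replacement obligation becomes due: 21 calendar days after 2023-08-25 is 2023-09-15.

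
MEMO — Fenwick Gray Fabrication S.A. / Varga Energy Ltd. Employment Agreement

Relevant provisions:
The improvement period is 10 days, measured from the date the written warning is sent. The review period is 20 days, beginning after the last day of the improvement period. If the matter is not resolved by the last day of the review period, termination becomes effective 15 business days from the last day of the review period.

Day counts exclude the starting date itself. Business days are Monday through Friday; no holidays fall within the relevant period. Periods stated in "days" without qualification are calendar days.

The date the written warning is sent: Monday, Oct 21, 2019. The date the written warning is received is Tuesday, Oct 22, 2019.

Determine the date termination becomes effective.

Dec 11, 2019

Adding 10 calendar days to Oct 21, 2019 gives Oct 31, 2019, which is the last day of the improvement period.
The last day of the review period: 20 calendar days after Oct 31, 2019 is Nov 20, 2019.
The date termination becomes effective: 15 business days after Wednesday, Nov 20, 2019, skipping weekends — Nov 21, Nov 22, Nov 25, Nov 26, …, Dec 9, Dec 10, Dec 11 — lands on Wednesday, Dec 11, 2019.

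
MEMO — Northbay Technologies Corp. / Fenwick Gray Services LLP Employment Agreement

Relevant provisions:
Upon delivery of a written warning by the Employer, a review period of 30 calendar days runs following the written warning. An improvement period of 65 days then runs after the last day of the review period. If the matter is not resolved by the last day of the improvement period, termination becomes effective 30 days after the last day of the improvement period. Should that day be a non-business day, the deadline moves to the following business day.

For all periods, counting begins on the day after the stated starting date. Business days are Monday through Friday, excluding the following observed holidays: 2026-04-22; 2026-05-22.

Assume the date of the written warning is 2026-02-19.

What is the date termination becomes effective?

The last day of the review period: 30 calendar days after 2026-02-19 is 2026-03-21.
The last day of the improvement period: 65 calendar days after 2026-03-21 is 2026-05-25.
The date termination becomes effective: 2026-05-25 + 30 days = 2026-06-24. 2026-06-24 is a Wednesday and is not a listed holiday, so no roll-forward applies.

2026-06-24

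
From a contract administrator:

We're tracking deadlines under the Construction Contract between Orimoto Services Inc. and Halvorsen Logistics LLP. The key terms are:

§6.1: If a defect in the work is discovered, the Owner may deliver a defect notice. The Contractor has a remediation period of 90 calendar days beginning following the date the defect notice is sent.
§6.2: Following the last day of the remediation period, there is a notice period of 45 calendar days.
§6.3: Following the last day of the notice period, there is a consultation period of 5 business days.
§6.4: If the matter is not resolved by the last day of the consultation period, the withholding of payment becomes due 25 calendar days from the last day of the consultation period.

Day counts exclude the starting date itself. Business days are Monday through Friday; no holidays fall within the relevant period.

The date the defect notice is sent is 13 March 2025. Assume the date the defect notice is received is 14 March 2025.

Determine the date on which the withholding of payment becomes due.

26 August 2025

The last day of the remediation period: 90 calendar days after 13 March 2025 is 11 June 2025.
Adding 45 calendar days to 11 June 2025 gives 26 July 2025, which is the last day of the notice period.
The last day of the consultation period: 5 business days after Saturday, 26 July 2025, skipping weekends — Jul 28, Jul 29, Jul 30, Jul 31, Aug 1 — lands on Friday, 1 August 2025.
Adding 25 calendar days to 1 August 2025 gives 26 August 2025, which is the date on which the withholding of payment becomes due.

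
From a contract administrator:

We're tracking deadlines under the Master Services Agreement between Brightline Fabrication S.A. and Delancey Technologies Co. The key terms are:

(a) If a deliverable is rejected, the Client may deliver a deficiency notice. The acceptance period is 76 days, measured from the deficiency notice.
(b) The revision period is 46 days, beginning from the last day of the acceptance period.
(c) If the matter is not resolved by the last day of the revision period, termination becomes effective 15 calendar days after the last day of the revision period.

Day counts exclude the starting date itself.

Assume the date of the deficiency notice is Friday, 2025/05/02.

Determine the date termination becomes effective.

2025/09/16

Adding 76 calendar days to 2025/05/02 gives 2025/07/17, which is the last day of the acceptance period.
The last day of the revision period: 2025/07/17 + 46 days = 2025/09/01.
Adding 15 calendar days to 2025/09/01 gives 2025/09/16, which is the date termination becomes effective.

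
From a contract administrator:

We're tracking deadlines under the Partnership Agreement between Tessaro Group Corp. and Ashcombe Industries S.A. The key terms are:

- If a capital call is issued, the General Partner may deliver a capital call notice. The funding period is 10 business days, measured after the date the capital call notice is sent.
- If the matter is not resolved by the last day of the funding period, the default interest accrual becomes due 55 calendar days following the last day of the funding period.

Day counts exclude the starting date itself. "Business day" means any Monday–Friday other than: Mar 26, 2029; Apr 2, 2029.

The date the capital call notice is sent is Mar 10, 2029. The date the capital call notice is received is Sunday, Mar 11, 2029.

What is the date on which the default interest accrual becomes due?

The last day of the funding period: counting 10 business days from Saturday, Mar 10, 2029 (Mar 12, Mar 13, Mar 14, Mar 15, Mar 16, Mar 19, Mar 20, Mar 21, Mar 22, Mar 23, skipping weekends) reaches Friday, Mar 23, 2029.
The date on which the default interest accrual becomes due: Mar 23, 2029 + 55 days = May 17, 2029.

May 17, 2029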